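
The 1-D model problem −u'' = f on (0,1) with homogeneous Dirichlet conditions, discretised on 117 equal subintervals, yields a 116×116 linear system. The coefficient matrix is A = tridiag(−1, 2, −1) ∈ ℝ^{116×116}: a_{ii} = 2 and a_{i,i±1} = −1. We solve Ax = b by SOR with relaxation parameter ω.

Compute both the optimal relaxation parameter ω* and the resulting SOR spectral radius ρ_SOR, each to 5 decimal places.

ω* = 1.94771, ρ_SOR = 0.94771

½·tridiag(1,0,1) at n=116: λ_k = cos(kπ/117); max |λ| at k=1 ⇒ ρ_J = cos(π/117) ≈ 0.99964.
1 − cos²(π/117) = sin²(π/117) ⇒ √(1−ρ_J²) = sin(π/117) = 0.026848.
ω* = 2/(1+0.026848) = 1.94771
At ω = 1.94771 every |λ(B_ω)| = ω−1, so ρ_SOR = 0.94771.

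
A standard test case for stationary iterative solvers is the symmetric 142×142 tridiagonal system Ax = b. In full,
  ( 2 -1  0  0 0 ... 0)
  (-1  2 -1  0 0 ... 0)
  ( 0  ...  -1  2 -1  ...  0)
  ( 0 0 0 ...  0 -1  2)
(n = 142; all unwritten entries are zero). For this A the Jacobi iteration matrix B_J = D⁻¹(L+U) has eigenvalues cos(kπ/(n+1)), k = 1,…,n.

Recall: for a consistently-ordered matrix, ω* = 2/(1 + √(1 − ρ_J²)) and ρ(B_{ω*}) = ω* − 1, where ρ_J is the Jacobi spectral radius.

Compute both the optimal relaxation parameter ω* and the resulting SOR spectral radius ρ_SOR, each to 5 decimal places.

spectrum of D⁻¹(L+U) = {cos(kπ/143) : 1≤k≤142}; ρ_J = cos(π/143) = 0.99976.
√(1−ρ_J²) = |sin(π/143)| = 0.021967
ω* = 2/(1+0.021967) = 1.95701
At ω = 1.95701 every |λ(B_ω)| = ω−1, so ρ_SOR = 0.95701.

ω* = 1.95701, ρ_SOR = 0.95701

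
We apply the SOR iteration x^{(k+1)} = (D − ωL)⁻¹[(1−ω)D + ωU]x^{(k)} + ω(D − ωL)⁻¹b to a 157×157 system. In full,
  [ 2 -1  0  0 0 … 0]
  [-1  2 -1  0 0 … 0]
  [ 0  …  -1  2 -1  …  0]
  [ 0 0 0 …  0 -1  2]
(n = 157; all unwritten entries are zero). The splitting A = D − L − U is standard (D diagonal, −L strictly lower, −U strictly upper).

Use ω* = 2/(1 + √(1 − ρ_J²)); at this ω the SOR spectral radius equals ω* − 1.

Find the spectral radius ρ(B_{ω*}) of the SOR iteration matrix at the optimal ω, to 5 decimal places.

[ρ_J] n=157: ρ(B_J) = cos(π/(n+1)) = cos(π/158) = 0.99980.
1 − cos²(π/158) = sin²(π/158) ⇒ √(1−ρ_J²) = sin(π/158) = 0.019882.
[ω*] 2 ÷ (1 + 0.019882) = 2 ÷ 1.019882 = 1.96101.
and ρ(B_{ω*}) = 1.96101 − 1 = 0.96101.

ρ_SOR = 0.96101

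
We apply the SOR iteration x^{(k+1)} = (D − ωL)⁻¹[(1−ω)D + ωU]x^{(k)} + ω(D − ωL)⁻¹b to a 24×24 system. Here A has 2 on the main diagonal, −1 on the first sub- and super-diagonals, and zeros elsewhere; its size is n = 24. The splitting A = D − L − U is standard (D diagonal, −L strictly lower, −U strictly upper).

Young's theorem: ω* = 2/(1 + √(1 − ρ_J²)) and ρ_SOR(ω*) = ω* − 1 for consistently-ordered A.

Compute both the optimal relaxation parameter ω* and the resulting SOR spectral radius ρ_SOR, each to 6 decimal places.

ω* = 1.777251, ρ_SOR = 0.777251

spectrum of D⁻¹(L+U) = {cos(kπ/25) : 1≤k≤24}; ρ_J = cos(π/25) = 0.992115.
1 − cos²(π/25) = sin²(π/25) ⇒ √(1−ρ_J²) = sin(π/25) = 0.1253332.
ω* = 2 / (1 + 0.1253332) = 2 / 1.1253332 ≈ 1.777251.
ρ_SOR = ω* − 1 ≈ 0.777251.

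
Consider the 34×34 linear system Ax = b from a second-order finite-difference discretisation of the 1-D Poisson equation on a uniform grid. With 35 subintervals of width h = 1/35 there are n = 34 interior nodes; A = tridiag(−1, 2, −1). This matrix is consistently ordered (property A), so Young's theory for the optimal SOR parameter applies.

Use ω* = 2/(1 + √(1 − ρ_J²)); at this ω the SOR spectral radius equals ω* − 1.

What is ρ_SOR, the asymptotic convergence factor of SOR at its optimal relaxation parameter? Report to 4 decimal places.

[ρ_J] n=34: ρ(B_J) = cos(π/(n+1)) = cos(π/35) = 0.9960.
root = sin(π/35) = 0.08964  (since 1−cos² = sin²).
[ω*] 2 ÷ (1 + 0.08964) = 2 ÷ 1.08964 = 1.8355.
At ω = 1.8355 every |λ(B_ω)| = ω−1, so ρ_SOR = 0.8355.

ρ_SOR = 0.8355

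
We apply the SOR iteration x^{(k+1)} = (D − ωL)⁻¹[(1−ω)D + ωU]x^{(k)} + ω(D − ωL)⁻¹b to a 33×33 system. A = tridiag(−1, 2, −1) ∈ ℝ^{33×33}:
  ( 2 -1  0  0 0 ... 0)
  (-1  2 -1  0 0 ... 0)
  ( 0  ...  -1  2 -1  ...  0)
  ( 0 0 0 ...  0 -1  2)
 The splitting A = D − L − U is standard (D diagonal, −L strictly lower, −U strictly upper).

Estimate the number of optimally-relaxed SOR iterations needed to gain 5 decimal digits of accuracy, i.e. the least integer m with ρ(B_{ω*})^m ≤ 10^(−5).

B_J for the 33×33 system has eigenvalues cos(kπ/34); ρ_J = cos(π/34) = 0.9957342.
√(1 − cos²(π/34)) = sin(π/34) ≈ 0.0922684.
Young: ω* = 2/(1+√(1−ρ_J²)) = 2/(1+0.0922684) = 2/1.0922684 = 1.8310518.
[ρ_SOR] ω* − 1 = 0.8310518.
(0.8310518)^m ≤ 10^{−5}  ⇒  m·ln(0.8310518) ≤ −5·ln10  ⇒  m ≥ 62.211  ⇒  m = 63

m = 63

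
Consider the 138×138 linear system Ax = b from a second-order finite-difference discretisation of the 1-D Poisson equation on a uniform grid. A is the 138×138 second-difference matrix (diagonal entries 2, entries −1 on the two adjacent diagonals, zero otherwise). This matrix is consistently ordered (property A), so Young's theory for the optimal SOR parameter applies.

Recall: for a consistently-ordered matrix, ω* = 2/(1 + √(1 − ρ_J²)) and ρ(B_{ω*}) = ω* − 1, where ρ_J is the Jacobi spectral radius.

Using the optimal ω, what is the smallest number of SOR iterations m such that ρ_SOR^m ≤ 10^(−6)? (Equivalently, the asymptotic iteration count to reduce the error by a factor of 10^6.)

B_J for the 138×138 system has eigenvalues cos(kπ/139); ρ_J = cos(π/139) = 0.9997446.
√(1−ρ_J²) simplifies to sin(π/139) = 0.0225995.
So ω* = 2/1.0225995 = 1.9557999 (Young).
Hence ρ(B_{ω*}) = 1.9557999 − 1 = 0.9557999.
m ≥ 6·ln10 / (−ln 0.9557999) = 305.607; smallest integer m = 306.

m = 306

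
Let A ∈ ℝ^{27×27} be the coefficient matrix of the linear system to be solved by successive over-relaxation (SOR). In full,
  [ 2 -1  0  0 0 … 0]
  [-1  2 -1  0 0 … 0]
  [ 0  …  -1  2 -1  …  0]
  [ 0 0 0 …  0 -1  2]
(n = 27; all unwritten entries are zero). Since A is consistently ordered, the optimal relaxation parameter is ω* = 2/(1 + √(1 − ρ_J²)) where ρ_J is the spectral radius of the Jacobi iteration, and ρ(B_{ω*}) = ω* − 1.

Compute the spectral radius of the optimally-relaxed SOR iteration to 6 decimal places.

ρ_SOR = 0.798619

½·tridiag(1,0,1) at n=27: λ_k = cos(kπ/28); max |λ| at k=1 ⇒ ρ_J = cos(π/28) ≈ 0.993712.
√(1 − cos²(π/28)) = sin(π/28) ≈ 0.1119645.
[ω*] 2 ÷ (1 + 0.1119645) = 2 ÷ 1.1119645 = 1.798619.
and ρ(B_{ω*}) = 1.798619 − 1 = 0.798619.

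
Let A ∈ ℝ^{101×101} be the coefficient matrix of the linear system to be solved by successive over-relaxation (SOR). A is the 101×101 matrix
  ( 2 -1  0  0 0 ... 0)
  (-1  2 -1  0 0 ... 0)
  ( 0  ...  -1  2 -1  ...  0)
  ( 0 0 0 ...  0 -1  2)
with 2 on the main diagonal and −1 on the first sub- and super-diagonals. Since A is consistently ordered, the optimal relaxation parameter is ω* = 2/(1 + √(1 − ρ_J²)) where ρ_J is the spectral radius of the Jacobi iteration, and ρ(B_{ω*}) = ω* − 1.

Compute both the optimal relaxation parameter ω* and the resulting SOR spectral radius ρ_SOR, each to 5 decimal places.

B_J for the 101×101 system has eigenvalues cos(kπ/102); ρ_J = cos(π/102) = 0.99953.
√(1−ρ_J²) simplifies to sin(π/102) = 0.030795.
Young: ω* = 2/(1+√(1−ρ_J²)) = 2/(1+0.030795) = 2/1.030795 = 1.94025.
and ρ(B_{ω*}) = 1.94025 − 1 = 0.94025.

ω* = 1.94025, ρ_SOR = 0.94025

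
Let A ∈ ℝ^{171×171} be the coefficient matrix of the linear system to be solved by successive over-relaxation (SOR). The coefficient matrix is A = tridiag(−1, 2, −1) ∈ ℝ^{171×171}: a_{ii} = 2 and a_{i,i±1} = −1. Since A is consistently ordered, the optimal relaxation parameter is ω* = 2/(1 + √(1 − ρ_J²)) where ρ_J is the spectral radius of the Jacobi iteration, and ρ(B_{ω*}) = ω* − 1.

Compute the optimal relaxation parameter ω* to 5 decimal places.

B_J for the 171×171 system has eigenvalues cos(kπ/172); ρ_J = cos(π/172) = 0.99983.
1 − cos²(π/172) = sin²(π/172) ⇒ √(1−ρ_J²) = sin(π/172) = 0.018264.
Then 2/(1+√(1−ρ_J²)) = 2/(1+0.018264); ω* = 2/1.018264 = 1.96413.
At ω = 1.96413 every |λ(B_ω)| = ω−1, so ρ_SOR = 0.96413.

ω* = 1.96413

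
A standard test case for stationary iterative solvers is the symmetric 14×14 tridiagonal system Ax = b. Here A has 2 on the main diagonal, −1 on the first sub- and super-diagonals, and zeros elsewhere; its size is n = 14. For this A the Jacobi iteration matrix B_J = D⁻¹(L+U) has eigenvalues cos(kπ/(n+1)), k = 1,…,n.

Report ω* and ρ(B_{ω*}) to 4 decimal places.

ρ_J = max_k |cos(kπ/15)| = cos(π/15) = 0.9781
√(1 − cos²(π/15)) = sin(π/15) ≈ 0.20791.
Then 2/(1+√(1−ρ_J²)) = 2/(1+0.20791); ω* = 2/1.20791 = 1.6558.
ρ(B_{ω*}) = ω*−1 = 0.6558

ω* = 1.6558, ρ_SOR = 0.6558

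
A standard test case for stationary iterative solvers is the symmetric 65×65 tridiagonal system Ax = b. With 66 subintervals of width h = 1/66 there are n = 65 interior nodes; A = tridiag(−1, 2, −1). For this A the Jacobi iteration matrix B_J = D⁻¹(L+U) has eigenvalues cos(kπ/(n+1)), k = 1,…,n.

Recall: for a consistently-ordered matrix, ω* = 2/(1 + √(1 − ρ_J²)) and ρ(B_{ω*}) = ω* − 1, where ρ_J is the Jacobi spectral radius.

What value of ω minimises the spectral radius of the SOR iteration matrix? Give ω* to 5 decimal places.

ω* = 1.90916

With n=65, ρ(Jacobi) = cos(π/66) = 0.99887.
√(1−ρ_J²) = |sin(π/66)| = 0.047582
ω* = 2/(1 + 0.047582) = 2/1.047582 = 1.90916.
ρ_SOR = ω* − 1 = 1.90916 − 1 = 0.90916.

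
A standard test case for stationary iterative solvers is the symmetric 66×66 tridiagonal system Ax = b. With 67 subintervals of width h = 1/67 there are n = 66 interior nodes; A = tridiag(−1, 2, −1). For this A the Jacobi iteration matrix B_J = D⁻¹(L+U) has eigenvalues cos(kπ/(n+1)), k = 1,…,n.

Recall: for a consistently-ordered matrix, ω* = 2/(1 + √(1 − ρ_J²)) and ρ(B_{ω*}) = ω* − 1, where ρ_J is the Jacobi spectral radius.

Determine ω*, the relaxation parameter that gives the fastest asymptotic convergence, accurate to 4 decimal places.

ω* = 1.9105

n=66: λ(B_J) = 1 − λ(A)/2 = cos(kπ/67); k=1 gives ρ_J = 0.9989.
root = sin(π/67) = 0.04687  (since 1−cos² = sin²).
Then 2/(1+√(1−ρ_J²)) = 2/(1+0.04687); ω* = 2/1.04687 = 1.9105.
[ρ_SOR] ω* − 1 = 0.9105.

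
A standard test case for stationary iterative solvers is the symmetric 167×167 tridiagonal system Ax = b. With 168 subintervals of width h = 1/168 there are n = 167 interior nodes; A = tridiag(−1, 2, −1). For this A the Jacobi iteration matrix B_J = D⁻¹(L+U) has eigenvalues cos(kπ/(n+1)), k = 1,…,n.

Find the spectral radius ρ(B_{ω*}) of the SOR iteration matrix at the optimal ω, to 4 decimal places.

½·tridiag(1,0,1) at n=167: λ_k = cos(kπ/168); max |λ| at k=1 ⇒ ρ_J = cos(π/168) ≈ 0.9998.
root = sin(π/168) = 0.01870  (since 1−cos² = sin²).
Then 2/(1+√(1−ρ_J²)) = 2/(1+0.01870); ω* = 2/1.01870 = 1.9633.
[ρ_SOR] ω* − 1 = 0.9633.

ρ_SOR = 0.9633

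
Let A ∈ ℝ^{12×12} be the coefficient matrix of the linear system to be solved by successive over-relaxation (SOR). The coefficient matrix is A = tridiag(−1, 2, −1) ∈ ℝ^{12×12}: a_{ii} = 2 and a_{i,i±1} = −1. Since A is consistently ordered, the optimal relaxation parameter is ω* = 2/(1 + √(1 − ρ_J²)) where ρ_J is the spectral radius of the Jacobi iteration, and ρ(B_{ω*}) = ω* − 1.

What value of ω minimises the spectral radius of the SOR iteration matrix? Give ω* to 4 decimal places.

ω* = 1.6138

½·tridiag(1,0,1) at n=12: λ_k = cos(kπ/13); max |λ| at k=1 ⇒ ρ_J = cos(π/13) ≈ 0.9709.
1 − cos²(π/13) = sin²(π/13) ⇒ √(1−ρ_J²) = sin(π/13) = 0.23932.
ω* = 2/(1 + 0.23932) = 2/1.23932 = 1.6138.
ρ_SOR = ω* − 1 ≈ 0.6138.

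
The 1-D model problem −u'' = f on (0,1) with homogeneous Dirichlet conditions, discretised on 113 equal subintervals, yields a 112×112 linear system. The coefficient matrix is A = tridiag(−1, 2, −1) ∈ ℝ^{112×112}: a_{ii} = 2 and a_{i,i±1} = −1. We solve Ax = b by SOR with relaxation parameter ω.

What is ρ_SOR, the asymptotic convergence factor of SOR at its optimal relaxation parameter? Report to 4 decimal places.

ρ_SOR = 0.9459

n=112: λ(B_J) = 1 − λ(A)/2 = cos(kπ/113); k=1 gives ρ_J = 0.9996.
√(1−ρ_J²) = |sin(π/113)| = 0.02780
Then 2/(1+√(1−ρ_J²)) = 2/(1+0.02780); ω* = 2/1.02780 = 1.9459.
[ρ_SOR] ω* − 1 = 0.9459.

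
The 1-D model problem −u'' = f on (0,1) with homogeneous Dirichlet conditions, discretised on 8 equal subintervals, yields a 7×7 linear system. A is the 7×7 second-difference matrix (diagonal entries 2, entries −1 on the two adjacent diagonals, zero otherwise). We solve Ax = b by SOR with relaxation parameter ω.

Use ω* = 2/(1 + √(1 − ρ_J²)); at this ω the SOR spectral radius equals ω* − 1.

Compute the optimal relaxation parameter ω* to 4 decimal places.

½·tridiag(1,0,1) at n=7: λ_k = cos(kπ/8); max |λ| at k=1 ⇒ ρ_J = cos(π/8) ≈ 0.9239.
√(1−ρ_J²) simplifies to sin(π/8) = 0.38268.
Then 2/(1+√(1−ρ_J²)) = 2/(1+0.38268); ω* = 2/1.38268 = 1.4465.
ρ(B_{ω*}) = ω*−1 = 0.4465

ω* = 1.4465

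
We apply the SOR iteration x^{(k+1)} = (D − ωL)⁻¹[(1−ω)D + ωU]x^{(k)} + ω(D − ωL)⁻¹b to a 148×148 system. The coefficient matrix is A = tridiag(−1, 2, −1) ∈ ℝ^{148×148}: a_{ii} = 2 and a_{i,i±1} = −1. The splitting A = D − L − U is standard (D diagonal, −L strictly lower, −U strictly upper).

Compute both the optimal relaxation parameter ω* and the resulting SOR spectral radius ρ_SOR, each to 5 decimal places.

ρ_J = max_k |cos(kπ/149)| = cos(π/149) = 0.99978
1 − cos²(π/149) = sin²(π/149) ⇒ √(1−ρ_J²) = sin(π/149) = 0.021083.
[ω*] 2 ÷ (1 + 0.021083) = 2 ÷ 1.021083 = 1.95870.
and ρ(B_{ω*}) = 1.95870 − 1 = 0.95870.

ω* = 1.95870, ρ_SOR = 0.95870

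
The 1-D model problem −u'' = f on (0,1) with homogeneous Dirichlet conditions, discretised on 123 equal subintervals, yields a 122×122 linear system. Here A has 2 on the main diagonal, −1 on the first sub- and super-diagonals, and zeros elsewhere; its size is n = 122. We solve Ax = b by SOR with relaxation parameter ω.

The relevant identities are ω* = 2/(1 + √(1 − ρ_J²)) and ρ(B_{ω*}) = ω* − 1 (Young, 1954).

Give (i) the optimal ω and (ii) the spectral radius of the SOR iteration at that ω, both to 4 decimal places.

ω* = 1.9502, ρ_SOR = 0.9502

B_J for the 122×122 system has eigenvalues cos(kπ/123); ρ_J = cos(π/123) = 0.9997.
√(1−ρ_J²) = |sin(π/123)| = 0.02554
ω* = 2/(1+0.02554) = 1.9502
[ρ_SOR] ω* − 1 = 0.9502.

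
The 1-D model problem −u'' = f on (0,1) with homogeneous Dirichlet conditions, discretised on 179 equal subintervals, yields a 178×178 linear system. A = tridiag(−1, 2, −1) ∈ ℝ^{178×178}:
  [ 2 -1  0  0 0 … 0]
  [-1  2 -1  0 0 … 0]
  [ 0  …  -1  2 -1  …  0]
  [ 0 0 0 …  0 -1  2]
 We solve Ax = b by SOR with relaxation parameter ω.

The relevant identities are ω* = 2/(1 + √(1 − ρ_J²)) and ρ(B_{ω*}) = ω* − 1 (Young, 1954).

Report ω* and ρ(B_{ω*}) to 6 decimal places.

ω* = 1.965506, ρ_SOR = 0.965506

[ρ_J] n=178: ρ(B_J) = cos(π/(n+1)) = cos(π/179) = 0.999846.
√(1 − cos²(π/179)) = sin(π/179) ≈ 0.0175499.
ω* = 2/(1 + 0.0175499) = 2/1.0175499 = 1.965506.
ρ_SOR = ω* − 1 ≈ 0.965506.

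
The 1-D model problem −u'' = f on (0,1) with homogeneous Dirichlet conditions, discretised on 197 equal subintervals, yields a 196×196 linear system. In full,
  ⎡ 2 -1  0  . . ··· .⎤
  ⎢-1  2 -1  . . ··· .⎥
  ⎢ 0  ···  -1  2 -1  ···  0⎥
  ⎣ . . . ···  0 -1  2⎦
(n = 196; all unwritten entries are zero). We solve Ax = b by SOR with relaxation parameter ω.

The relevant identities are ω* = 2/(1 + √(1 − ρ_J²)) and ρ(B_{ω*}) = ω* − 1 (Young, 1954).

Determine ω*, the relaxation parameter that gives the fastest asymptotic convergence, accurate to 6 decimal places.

spectrum of D⁻¹(L+U) = {cos(kπ/197) : 1≤k≤196}; ρ_J = cos(π/197) = 0.999873.
1 − cos²(π/197) = sin²(π/197) ⇒ √(1−ρ_J²) = sin(π/197) = 0.0159465.
Young: ω* = 2/(1+√(1−ρ_J²)) = 2/(1+0.0159465) = 2/1.0159465 = 1.968608.
ρ_SOR = ω* − 1 ≈ 0.968608.

ω* = 1.968608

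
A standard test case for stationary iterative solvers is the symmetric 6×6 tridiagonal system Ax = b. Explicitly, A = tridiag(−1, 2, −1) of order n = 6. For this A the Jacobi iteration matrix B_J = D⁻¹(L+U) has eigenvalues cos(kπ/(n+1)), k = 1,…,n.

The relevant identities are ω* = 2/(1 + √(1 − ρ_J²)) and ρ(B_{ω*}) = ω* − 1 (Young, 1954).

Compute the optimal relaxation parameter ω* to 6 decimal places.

ω* = 1.394813

ρ_J = max_k |cos(kπ/7)| = cos(π/7) = 0.900969
1 − cos²(π/7) = sin²(π/7) ⇒ √(1−ρ_J²) = sin(π/7) = 0.4338837.
ω* = 2/(1 + 0.4338837) = 2/1.4338837 = 1.394813.
ρ_SOR = ω* − 1 ≈ 0.394813.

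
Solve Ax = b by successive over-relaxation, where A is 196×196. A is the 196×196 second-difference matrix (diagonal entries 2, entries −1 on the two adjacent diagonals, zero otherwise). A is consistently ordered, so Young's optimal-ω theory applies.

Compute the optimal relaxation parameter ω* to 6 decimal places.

ω* = 1.968608

n=196: λ(B_J) = 1 − λ(A)/2 = cos(kπ/197); k=1 gives ρ_J = 0.999873.
root = sin(π/197) = 0.0159465  (since 1−cos² = sin²).
[ω*] 2 ÷ (1 + 0.0159465) = 2 ÷ 1.0159465 = 1.968608.
and ρ(B_{ω*}) = 1.968608 − 1 = 0.968608.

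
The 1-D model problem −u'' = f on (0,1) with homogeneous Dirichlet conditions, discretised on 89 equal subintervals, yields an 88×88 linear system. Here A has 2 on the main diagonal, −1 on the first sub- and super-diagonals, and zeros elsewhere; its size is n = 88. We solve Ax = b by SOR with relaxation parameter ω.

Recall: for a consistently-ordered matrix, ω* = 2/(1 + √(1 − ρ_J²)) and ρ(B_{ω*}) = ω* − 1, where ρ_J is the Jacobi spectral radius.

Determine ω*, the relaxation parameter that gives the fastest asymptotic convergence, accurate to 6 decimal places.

ω* = 1.931823

spectrum of D⁻¹(L+U) = {cos(kπ/89) : 1≤k≤88}; ρ_J = cos(π/89) = 0.999377.
root = sin(π/89) = 0.0352915  (since 1−cos² = sin²).
Young: ω* = 2/(1+√(1−ρ_J²)) = 2/(1+0.0352915) = 2/1.0352915 = 1.931823.
ρ_SOR = ω* − 1 ≈ 0.931823.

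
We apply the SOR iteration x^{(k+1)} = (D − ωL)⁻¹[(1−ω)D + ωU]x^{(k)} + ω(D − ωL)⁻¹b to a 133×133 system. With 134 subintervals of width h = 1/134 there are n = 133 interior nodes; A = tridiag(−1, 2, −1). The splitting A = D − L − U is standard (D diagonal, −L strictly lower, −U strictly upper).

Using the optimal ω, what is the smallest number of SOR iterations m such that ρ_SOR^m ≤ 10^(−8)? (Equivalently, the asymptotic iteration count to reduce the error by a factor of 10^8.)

m = 393

spectrum of D⁻¹(L+U) = {cos(kπ/134) : 1≤k≤133}; ρ_J = cos(π/134) = 0.9997252.
√(1−ρ_J²) = |sin(π/134)| = 0.0234426
ω* = 2/(1 + 0.0234426) = 2/1.0234426 = 1.9541887.
[ρ_SOR] ω* − 1 = 0.9541887.
ρ_SOR^m ≤ 10^(−8) ⇔ m ≥ 8·ln10/(−ln 0.9541887) = 18.4207/0.0468938 = 392.817; m = ⌈392.817⌉ = 393.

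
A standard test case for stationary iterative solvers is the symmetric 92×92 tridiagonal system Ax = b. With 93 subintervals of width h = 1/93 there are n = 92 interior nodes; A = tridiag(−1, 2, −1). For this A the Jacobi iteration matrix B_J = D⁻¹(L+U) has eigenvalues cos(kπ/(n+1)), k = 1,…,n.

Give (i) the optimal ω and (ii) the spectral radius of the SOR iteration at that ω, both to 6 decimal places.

n=92: λ(B_J) = 1 − λ(A)/2 = cos(kπ/93); k=1 gives ρ_J = 0.999429.
√(1−ρ_J²) = |sin(π/93)| = 0.0337741
ω* = 2/(1 + 0.0337741) = 2/1.0337741 = 1.934659.
At ω = 1.934659 every |λ(B_ω)| = ω−1, so ρ_SOR = 0.934659.

ω* = 1.934659, ρ_SOR = 0.934659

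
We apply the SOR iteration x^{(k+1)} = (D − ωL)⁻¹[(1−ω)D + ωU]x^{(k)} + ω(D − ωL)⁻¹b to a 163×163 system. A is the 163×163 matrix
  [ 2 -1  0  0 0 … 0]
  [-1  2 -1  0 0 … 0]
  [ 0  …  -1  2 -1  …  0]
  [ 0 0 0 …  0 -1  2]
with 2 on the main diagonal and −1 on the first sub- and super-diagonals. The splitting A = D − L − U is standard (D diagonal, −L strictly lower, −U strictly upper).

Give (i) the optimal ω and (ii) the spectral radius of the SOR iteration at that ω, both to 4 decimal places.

[ρ_J] n=163: ρ(B_J) = cos(π/(n+1)) = cos(π/164) = 0.9998.
√(1 − cos²(π/164)) = sin(π/164) ≈ 0.01915.
ω* = 2 / (1 + 0.01915) = 2 / 1.01915 ≈ 1.9624.
[ρ_SOR] ω* − 1 = 0.9624.

ω* = 1.9624, ρ_SOR = 0.9624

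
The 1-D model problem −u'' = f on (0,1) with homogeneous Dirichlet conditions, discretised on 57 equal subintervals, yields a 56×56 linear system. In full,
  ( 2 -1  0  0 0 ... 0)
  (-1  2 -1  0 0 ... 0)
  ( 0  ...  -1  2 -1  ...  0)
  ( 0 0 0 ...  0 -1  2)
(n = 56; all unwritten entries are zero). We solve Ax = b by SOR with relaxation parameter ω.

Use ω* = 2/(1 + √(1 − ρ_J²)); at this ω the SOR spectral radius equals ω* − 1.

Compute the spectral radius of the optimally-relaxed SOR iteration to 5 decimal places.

B_J for the 56×56 system has eigenvalues cos(kπ/57); ρ_J = cos(π/57) = 0.99848.
√(1−ρ_J²) simplifies to sin(π/57) = 0.055088.
[ω*] 2 ÷ (1 + 0.055088) = 2 ÷ 1.055088 = 1.89558.
[ρ_SOR] ω* − 1 = 0.89558.

ρ_SOR = 0.89558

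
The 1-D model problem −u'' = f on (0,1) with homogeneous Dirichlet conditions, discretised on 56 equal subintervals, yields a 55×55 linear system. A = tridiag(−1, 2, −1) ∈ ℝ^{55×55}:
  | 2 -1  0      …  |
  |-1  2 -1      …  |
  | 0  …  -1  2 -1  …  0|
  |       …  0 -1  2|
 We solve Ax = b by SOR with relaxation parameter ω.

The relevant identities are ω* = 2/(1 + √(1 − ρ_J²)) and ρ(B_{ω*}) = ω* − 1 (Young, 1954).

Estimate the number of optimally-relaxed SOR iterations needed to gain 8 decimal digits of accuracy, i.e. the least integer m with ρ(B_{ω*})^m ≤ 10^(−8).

spectrum of D⁻¹(L+U) = {cos(kπ/56) : 1≤k≤55}; ρ_J = cos(π/56) = 0.9984268.
√(1 − cos²(π/56)) = sin(π/56) ≈ 0.0560704.
Then 2/(1+√(1−ρ_J²)) = 2/(1+0.0560704); ω* = 2/1.0560704 = 1.8938131.
Hence ρ(B_{ω*}) = 1.8938131 − 1 = 0.8938131.
(0.8938131)^m ≤ 10^{−8}  ⇒  m·ln(0.8938131) ≤ −8·ln10  ⇒  m ≥ 164.091  ⇒  m = 165

m = 165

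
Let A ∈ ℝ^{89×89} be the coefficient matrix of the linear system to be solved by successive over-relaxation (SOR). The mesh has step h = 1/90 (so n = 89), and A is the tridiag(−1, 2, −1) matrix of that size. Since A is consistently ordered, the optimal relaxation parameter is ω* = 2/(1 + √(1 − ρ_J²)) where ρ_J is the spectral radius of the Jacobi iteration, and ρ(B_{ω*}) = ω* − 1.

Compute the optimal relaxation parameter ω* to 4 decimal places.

ω* = 1.9326

[ρ_J] n=89: ρ(B_J) = cos(π/(n+1)) = cos(π/90) = 0.9994.
√(1 − cos²(π/90)) = sin(π/90) ≈ 0.03490.
Young: ω* = 2/(1+√(1−ρ_J²)) = 2/(1+0.03490) = 2/1.03490 = 1.9326.
[ρ_SOR] ω* − 1 = 0.9326.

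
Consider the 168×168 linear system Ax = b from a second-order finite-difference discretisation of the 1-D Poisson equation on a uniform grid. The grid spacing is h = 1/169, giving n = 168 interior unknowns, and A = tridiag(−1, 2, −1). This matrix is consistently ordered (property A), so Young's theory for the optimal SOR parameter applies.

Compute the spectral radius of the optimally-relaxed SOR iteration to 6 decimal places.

With n=168, ρ(Jacobi) = cos(π/169) = 0.999827.
√(1−ρ_J²) = |sin(π/169)| = 0.0185882
ω* = 2 / (1 + 0.0185882) = 2 / 1.0185882 ≈ 1.963502.
Hence ρ(B_{ω*}) = 1.963502 − 1 = 0.963502.

ρ_SOR = 0.963502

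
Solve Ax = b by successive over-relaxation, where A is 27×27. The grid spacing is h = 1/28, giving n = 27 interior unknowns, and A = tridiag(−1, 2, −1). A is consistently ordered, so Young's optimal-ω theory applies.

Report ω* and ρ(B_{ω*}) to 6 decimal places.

ω* = 1.798619, ρ_SOR = 0.798619

ρ_J = max_k |cos(kπ/28)| = cos(π/28) = 0.993712
√(1−ρ_J²) = |sin(π/28)| = 0.1119645
Then 2/(1+√(1−ρ_J²)) = 2/(1+0.1119645); ω* = 2/1.1119645 = 1.798619.
Hence ρ(B_{ω*}) = 1.798619 − 1 = 0.798619.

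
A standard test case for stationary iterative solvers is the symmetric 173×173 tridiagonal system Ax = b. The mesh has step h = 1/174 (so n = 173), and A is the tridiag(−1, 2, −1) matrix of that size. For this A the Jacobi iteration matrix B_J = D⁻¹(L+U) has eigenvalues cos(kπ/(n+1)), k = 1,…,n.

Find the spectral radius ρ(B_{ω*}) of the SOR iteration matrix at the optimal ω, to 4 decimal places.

ρ_SOR = 0.9645

B_J for the 173×173 system has eigenvalues cos(kπ/174); ρ_J = cos(π/174) = 0.9998.
√(1 − cos²(π/174)) = sin(π/174) ≈ 0.01805.
So ω* = 2/1.01805 = 1.9645 (Young).
ρ_SOR = ω* − 1 = 1.9645 − 1 = 0.9645.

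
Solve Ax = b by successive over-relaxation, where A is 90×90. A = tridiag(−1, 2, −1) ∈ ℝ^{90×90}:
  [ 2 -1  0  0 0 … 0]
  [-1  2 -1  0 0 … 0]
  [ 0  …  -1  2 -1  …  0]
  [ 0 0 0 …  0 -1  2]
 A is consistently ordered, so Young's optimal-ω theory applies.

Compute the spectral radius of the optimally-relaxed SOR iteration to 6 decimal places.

½·tridiag(1,0,1) at n=90: λ_k = cos(kπ/91); max |λ| at k=1 ⇒ ρ_J = cos(π/91) ≈ 0.999404.
√(1−ρ_J²) = |sin(π/91)| = 0.0345161
ω* = 2/(1+0.0345161) = 1.933271
ρ(B_{ω*}) = ω*−1 = 0.933271

ρ_SOR = 0.933271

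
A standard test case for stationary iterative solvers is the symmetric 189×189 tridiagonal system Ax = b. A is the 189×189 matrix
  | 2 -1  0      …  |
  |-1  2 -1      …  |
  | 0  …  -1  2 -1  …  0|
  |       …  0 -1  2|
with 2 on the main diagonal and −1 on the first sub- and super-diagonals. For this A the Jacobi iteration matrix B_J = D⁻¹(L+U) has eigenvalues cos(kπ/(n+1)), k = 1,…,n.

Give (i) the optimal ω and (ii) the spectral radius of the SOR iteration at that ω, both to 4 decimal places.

spectrum of D⁻¹(L+U) = {cos(kπ/190) : 1≤k≤189}; ρ_J = cos(π/190) = 0.9999.
1 − cos²(π/190) = sin²(π/190) ⇒ √(1−ρ_J²) = sin(π/190) = 0.01653.
Young: ω* = 2/(1+√(1−ρ_J²)) = 2/(1+0.01653) = 2/1.01653 = 1.9675.
and ρ(B_{ω*}) = 1.9675 − 1 = 0.9675.

ω* = 1.9675, ρ_SOR = 0.9675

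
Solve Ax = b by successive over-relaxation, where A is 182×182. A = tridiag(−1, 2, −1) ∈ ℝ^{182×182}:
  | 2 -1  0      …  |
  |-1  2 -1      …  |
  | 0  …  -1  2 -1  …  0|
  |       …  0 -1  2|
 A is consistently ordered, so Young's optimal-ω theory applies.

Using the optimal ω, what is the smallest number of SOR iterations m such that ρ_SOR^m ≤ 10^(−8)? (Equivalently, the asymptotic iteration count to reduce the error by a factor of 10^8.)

m = 537

n=182: λ(B_J) = 1 − λ(A)/2 = cos(kπ/183); k=1 gives ρ_J = 0.9998526.
√(1−ρ_J²) = |sin(π/183)| = 0.0171663
[ω*] 2 ÷ (1 + 0.0171663) = 2 ÷ 1.0171663 = 1.9662468.
and ρ(B_{ω*}) = 1.9662468 − 1 = 0.9662468.
Need (0.9662468)^m ≤ 10^(−8): m ≥ 8·ln10/|ln 0.9662468| = 18.4207/0.034336 = 536.484 ⇒ m = 537.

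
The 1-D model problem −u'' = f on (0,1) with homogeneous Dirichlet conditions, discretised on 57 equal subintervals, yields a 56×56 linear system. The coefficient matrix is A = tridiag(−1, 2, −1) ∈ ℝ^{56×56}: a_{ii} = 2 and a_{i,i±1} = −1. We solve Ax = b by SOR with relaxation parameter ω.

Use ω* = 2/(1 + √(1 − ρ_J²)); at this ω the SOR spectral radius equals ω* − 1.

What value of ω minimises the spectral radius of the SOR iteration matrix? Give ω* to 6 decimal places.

ω* = 1.895577

n=56: λ(B_J) = 1 − λ(A)/2 = cos(kπ/57); k=1 gives ρ_J = 0.998482.
root = sin(π/57) = 0.0550878  (since 1−cos² = sin²).
So ω* = 2/1.0550878 = 1.895577 (Young).
[ρ_SOR] ω* − 1 = 0.895577.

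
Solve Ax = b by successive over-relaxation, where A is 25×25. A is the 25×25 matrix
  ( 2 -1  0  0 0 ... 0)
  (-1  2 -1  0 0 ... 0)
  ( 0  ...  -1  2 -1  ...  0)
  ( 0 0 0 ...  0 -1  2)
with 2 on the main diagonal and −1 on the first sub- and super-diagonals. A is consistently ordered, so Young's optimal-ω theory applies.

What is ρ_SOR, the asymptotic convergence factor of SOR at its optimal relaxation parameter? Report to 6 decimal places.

ρ_SOR = 0.784859

ρ_J = max_k |cos(kπ/26)| = cos(π/26) = 0.992709
√(1−ρ_J²) = |sin(π/26)| = 0.1205367
ω* = 2/(1+0.1205367) = 1.784859
[ρ_SOR] ω* − 1 = 0.784859.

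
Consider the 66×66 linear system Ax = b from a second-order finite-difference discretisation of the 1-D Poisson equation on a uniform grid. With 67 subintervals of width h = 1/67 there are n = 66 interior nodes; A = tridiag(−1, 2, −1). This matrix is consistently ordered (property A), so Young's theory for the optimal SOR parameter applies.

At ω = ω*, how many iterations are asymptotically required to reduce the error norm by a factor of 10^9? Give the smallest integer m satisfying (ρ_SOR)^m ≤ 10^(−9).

With n=66, ρ(Jacobi) = cos(π/67) = 0.9989009.
√(1 − cos²(π/67)) = sin(π/67) ≈ 0.0468723.
ω* = 2 / (1 + 0.0468723) = 2 / 1.0468723 ≈ 1.9104527.
ρ_SOR = ω* − 1 ≈ 0.9104527.
ρ_SOR^m ≤ 10^(−9) ⇔ m ≥ 9·ln10/(−ln 0.9104527) = 20.7233/0.0938133 = 220.899; m = ⌈220.899⌉ = 221.

m = 221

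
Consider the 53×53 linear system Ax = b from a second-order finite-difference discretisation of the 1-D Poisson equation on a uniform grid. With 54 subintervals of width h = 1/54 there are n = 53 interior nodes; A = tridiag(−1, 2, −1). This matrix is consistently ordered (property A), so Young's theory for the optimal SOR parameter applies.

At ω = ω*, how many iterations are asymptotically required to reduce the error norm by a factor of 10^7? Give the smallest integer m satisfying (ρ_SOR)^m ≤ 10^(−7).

m = 139

B_J for the 53×53 system has eigenvalues cos(kπ/54); ρ_J = cos(π/54) = 0.9983082.
root = sin(π/54) = 0.0581448  (since 1−cos² = sin²).
ω* = 2/(1 + 0.0581448) = 2/1.0581448 = 1.8901005.
[ρ_SOR] ω* − 1 = 0.8901005.
ρ_SOR^m ≤ 10^(−7) ⇔ m ≥ 7·ln10/(−ln 0.8901005) = 16.1181/0.116421 = 138.447; m = ⌈138.447⌉ = 139.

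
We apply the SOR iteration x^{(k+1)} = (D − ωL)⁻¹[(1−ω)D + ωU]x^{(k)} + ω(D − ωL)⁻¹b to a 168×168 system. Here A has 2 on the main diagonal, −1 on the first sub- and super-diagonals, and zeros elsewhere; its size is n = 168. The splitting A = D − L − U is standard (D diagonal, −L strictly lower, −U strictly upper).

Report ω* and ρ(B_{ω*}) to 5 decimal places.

ω* = 1.96350, ρ_SOR = 0.96350

½·tridiag(1,0,1) at n=168: λ_k = cos(kπ/169); max |λ| at k=1 ⇒ ρ_J = cos(π/169) ≈ 0.99983.
root = sin(π/169) = 0.018588  (since 1−cos² = sin²).
So ω* = 2/1.018588 = 1.96350 (Young).
Hence ρ(B_{ω*}) = 1.96350 − 1 = 0.96350.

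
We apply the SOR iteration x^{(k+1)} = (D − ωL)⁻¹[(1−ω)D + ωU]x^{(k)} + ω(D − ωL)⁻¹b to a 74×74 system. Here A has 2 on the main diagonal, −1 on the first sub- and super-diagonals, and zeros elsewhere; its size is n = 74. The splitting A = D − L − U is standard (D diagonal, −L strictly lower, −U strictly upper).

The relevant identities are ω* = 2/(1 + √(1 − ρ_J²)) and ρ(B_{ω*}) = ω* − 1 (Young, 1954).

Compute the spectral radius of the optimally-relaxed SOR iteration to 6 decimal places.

ρ_SOR = 0.919615

With n=74, ρ(Jacobi) = cos(π/75) = 0.999123.
1 − cos²(π/75) = sin²(π/75) ⇒ √(1−ρ_J²) = sin(π/75) = 0.0418757.
Young: ω* = 2/(1+√(1−ρ_J²)) = 2/(1+0.0418757) = 2/1.0418757 = 1.919615.
At ω = 1.919615 every |λ(B_ω)| = ω−1, so ρ_SOR = 0.919615.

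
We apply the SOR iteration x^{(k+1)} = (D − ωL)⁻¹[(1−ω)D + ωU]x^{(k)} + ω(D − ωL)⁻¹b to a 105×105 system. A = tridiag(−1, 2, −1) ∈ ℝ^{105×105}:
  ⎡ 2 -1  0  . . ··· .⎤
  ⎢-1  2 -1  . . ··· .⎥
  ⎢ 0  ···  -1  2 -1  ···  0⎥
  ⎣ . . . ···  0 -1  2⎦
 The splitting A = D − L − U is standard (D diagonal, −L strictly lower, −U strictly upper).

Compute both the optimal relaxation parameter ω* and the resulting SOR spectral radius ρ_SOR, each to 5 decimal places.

[ρ_J] n=105: ρ(B_J) = cos(π/(n+1)) = cos(π/106) = 0.99956.
1 − cos²(π/106) = sin²(π/106) ⇒ √(1−ρ_J²) = sin(π/106) = 0.029633.
ω* = 2/(1 + 0.029633) = 2/1.029633 = 1.94244.
ρ(B_{ω*}) = ω*−1 = 0.94244

ω* = 1.94244, ρ_SOR = 0.94244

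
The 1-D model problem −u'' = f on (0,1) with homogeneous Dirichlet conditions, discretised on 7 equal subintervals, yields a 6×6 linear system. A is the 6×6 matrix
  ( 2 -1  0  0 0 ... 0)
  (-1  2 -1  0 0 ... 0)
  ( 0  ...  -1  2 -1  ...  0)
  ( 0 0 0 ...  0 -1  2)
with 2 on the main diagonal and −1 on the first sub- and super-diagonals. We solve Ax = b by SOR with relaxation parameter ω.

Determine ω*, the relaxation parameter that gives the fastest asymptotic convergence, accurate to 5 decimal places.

ω* = 1.39481

B_J for the 6×6 system has eigenvalues cos(kπ/7); ρ_J = cos(π/7) = 0.90097.
√(1−ρ_J²) = |sin(π/7)| = 0.433884
ω* = 2 / (1 + 0.433884) = 2 / 1.433884 ≈ 1.39481.
Hence ρ(B_{ω*}) = 1.39481 − 1 = 0.39481.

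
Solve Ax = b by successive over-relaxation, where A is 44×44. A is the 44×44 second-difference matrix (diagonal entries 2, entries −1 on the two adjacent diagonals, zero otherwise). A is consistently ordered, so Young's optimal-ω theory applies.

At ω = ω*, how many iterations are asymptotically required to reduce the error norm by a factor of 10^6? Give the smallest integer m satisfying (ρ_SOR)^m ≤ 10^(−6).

m = 99

spectrum of D⁻¹(L+U) = {cos(kπ/45) : 1≤k≤44}; ρ_J = cos(π/45) = 0.9975641.
root = sin(π/45) = 0.0697565  (since 1−cos² = sin²).
ω* = 2/(1 + 0.0697565) = 2/1.0697565 = 1.8695843.
ρ_SOR = ω* − 1 = 1.8695843 − 1 = 0.8695843.
ρ_SOR^m ≤ 10^(−6) ⇔ m ≥ 6·ln10/(−ln 0.8695843) = 13.8155/0.13974 = 98.866; m = ⌈98.866⌉ = 99.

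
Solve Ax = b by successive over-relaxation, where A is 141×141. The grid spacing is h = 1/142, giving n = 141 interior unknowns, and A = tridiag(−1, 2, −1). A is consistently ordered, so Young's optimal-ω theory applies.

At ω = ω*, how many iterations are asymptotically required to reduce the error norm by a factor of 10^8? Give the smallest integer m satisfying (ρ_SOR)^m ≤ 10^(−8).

m = 417

spectrum of D⁻¹(L+U) = {cos(kπ/142) : 1≤k≤141}; ρ_J = cos(π/142) = 0.9997553.
√(1−ρ_J²) = |sin(π/142)| = 0.0221221
So ω* = 2/1.0221221 = 1.9567134 (Young).
Hence ρ(B_{ω*}) = 1.9567134 − 1 = 0.9567134.
ρ_SOR^m ≤ 10^(−8) ⇔ m ≥ 8·ln10/(−ln 0.9567134) = 18.4207/0.0442514 = 416.274; m = ⌈416.274⌉ = 417.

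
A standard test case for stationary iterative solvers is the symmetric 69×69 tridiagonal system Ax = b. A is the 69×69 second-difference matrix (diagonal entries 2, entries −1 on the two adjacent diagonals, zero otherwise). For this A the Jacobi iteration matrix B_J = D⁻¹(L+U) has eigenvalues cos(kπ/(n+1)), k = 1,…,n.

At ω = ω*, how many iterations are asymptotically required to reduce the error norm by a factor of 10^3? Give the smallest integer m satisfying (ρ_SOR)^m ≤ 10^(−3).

m = 77

With n=69, ρ(Jacobi) = cos(π/70) = 0.9989931.
√(1−ρ_J²) = |sin(π/70)| = 0.0448648
So ω* = 2/1.0448648 = 1.9141232 (Young).
Hence ρ(B_{ω*}) = 1.9141232 − 1 = 0.9141232.
(0.9141232)^m ≤ 10^{−3}  ⇒  m·ln(0.9141232) ≤ −3·ln10  ⇒  m ≥ 76.932  ⇒  m = 77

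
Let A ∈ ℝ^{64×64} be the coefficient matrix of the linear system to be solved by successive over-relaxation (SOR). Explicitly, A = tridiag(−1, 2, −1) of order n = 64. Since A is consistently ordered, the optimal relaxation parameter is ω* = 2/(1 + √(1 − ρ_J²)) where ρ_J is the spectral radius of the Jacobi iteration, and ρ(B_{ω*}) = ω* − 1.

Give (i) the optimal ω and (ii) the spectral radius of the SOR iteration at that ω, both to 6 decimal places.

ρ_J = max_k |cos(kπ/65)| = cos(π/65) = 0.998832
1 − cos²(π/65) = sin²(π/65) ⇒ √(1−ρ_J²) = sin(π/65) = 0.0483134.
ω* = 2/(1+0.0483134) = 1.907826
At ω = 1.907826 every |λ(B_ω)| = ω−1, so ρ_SOR = 0.907826.

ω* = 1.907826, ρ_SOR = 0.907826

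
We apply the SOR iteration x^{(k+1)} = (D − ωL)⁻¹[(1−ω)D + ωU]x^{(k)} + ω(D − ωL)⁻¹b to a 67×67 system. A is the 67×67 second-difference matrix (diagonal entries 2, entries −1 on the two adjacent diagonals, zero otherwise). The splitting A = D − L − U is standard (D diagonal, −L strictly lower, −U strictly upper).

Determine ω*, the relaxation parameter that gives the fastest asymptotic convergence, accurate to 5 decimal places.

[ρ_J] n=67: ρ(B_J) = cos(π/(n+1)) = cos(π/68) = 0.99893.
√(1−ρ_J²) = |sin(π/68)| = 0.046183
ω* = 2/(1 + 0.046183) = 2/1.046183 = 1.91171.
Hence ρ(B_{ω*}) = 1.91171 − 1 = 0.91171.

ω* = 1.91171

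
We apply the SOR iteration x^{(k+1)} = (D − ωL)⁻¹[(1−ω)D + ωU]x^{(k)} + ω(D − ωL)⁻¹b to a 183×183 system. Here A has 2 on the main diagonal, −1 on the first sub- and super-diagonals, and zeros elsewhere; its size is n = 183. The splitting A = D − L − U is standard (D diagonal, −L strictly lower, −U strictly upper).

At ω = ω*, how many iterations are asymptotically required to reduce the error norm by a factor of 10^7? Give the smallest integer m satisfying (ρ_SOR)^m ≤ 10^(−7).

B_J for the 183×183 system has eigenvalues cos(kπ/184); ρ_J = cos(π/184) = 0.9998542.
√(1−ρ_J²) simplifies to sin(π/184) = 0.0170730.
ω* = 2/(1+0.0170730) = 1.9664272
ρ_SOR = ω* − 1 = 1.9664272 − 1 = 0.9664272.
For 7 digits: m = 7·ln10 / (−ln 0.9664272) = 16.1181/0.0341493 = 471.989; round up → m = 472.

m = 472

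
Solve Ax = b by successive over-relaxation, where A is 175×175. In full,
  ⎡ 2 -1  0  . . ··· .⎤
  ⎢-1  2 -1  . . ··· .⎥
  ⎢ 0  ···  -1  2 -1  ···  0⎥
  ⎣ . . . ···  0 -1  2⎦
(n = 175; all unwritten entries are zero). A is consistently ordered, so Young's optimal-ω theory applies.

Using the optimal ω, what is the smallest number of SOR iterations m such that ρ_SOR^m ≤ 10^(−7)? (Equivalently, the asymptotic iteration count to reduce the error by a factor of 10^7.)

½·tridiag(1,0,1) at n=175: λ_k = cos(kπ/176); max |λ| at k=1 ⇒ ρ_J = cos(π/176) ≈ 0.9998407.
root = sin(π/176) = 0.0178490  (since 1−cos² = sin²).
ω* = 2 / (1 + 0.0178490) = 2 / 1.0178490 ≈ 1.9649280.
and ρ(B_{ω*}) = 1.9649280 − 1 = 0.9649280.
m ≥ 7·ln10 / (−ln 0.9649280) = 451.465; smallest integer m = 452.

m = 452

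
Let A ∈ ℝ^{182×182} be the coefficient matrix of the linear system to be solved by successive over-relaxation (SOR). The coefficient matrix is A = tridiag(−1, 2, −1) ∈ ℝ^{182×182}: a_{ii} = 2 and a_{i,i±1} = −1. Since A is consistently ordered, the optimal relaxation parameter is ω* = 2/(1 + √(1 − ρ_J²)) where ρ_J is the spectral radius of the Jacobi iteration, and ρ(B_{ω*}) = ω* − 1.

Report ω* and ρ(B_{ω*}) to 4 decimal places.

B_J for the 182×182 system has eigenvalues cos(kπ/183); ρ_J = cos(π/183) = 0.9999.
root = sin(π/183) = 0.01717  (since 1−cos² = sin²).
ω* = 2/(1 + 0.01717) = 2/1.01717 = 1.9662.
ρ(B_{ω*}) = ω*−1 = 0.9662

ω* = 1.9662, ρ_SOR = 0.9662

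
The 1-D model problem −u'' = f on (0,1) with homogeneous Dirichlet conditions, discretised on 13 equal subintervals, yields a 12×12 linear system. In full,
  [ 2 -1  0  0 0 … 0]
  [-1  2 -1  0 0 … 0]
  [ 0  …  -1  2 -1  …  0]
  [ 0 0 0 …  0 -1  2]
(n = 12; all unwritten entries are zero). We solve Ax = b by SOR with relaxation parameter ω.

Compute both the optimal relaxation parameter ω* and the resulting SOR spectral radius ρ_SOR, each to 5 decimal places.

With n=12, ρ(Jacobi) = cos(π/13) = 0.97094.
1 − cos²(π/13) = sin²(π/13) ⇒ √(1−ρ_J²) = sin(π/13) = 0.239316.
Young: ω* = 2/(1+√(1−ρ_J²)) = 2/(1+0.239316) = 2/1.239316 = 1.61379.
[ρ_SOR] ω* − 1 = 0.61379.

ω* = 1.61379, ρ_SOR = 0.61379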